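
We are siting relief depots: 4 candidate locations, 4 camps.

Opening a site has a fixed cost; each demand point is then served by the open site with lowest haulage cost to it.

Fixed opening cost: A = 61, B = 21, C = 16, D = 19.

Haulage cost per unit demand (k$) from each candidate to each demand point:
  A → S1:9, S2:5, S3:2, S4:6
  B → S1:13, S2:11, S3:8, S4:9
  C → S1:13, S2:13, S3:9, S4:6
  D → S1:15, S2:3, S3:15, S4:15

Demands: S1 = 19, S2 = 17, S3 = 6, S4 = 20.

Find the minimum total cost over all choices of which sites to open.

Open {A, D}: assign each demand point to its cheapest open site.
  S1→A 19×9=171, S2→D 17×3=51, S3→A 6×2=12, S4→A 20×6=120
  haulage cost 354, fixed 80 → total 434.
Compare {A}: haulage cost 388 + fixed 61 = 449.
Compare {A, C, D}: haulage cost 354 + fixed 96 = 450.
Compare {A, B, D}: haulage cost 354 + fixed 101 = 455.
All other subsets cost ≥ 449. Minimum total cost: 434.

434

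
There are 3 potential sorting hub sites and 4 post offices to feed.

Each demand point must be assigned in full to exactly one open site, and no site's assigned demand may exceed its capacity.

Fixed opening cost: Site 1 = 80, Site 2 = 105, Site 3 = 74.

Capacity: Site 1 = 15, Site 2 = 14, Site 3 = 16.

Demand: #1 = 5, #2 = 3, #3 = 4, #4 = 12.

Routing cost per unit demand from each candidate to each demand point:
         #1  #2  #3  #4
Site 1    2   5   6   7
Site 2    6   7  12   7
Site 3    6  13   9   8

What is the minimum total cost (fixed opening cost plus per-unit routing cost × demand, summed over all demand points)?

Open {Site 1, Site 3}; cheapest assignment that respects the capacities:
  Site 1 (cap 15, load 12): #1, #2, #3 — cost 5×2 + 3×5 + 4×6 = 49
  Site 3 (cap 16, load 12): #4 — cost 12×8 = 96
  Shipping 145, fixed 154 → total 299.
  Any other capacity-feasible assignment to {Site 1, Site 3} ships for at least 145.
Compare {Site 1, Site 2}: its best feasible assignment gives total 318.
Compare {Site 2, Site 3}: its best feasible assignment gives total 362.
Every other set of open sites that can feasibly serve all demand totals ≥ 318 even under its best assignment. Minimum: 299.

299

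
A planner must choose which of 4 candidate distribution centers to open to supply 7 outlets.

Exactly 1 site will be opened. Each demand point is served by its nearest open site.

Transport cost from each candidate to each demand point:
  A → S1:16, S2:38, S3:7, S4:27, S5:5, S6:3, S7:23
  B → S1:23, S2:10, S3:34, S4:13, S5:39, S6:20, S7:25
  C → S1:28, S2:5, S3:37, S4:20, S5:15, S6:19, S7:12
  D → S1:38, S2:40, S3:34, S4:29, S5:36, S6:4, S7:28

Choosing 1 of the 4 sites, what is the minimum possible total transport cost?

119

Open {A}.
  S1→A 16, S2→A 38, S3→A 7, S4→A 27, S5→A 5, S6→A 3, S7→A 23  ⇒ total 119.
Compare {C}: total 136.
Compare {B}: total 164.
No size-1 selection does better; minimum is 119.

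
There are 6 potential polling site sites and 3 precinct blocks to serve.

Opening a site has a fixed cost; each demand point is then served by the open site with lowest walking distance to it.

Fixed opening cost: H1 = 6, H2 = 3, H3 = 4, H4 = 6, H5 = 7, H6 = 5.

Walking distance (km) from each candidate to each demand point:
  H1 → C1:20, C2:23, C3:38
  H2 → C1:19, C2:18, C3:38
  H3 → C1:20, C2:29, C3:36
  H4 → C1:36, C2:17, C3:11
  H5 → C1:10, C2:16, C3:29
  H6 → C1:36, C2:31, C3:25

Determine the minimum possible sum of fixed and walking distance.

50

Open {H4, H5}: assign each demand point to its cheapest open site.
  C1→H5 10, C2→H5 16, C3→H4 11
  walking distance 37, fixed 13 → total 50.
Compare {H2, H4, H5}: walking distance 37 + fixed 16 = 53.
Compare {H3, H4, H5}: walking distance 37 + fixed 17 = 54.
Compare {H4, H5, H6}: walking distance 37 + fixed 18 = 55.
All other subsets cost ≥ 53. Minimum total cost: 50.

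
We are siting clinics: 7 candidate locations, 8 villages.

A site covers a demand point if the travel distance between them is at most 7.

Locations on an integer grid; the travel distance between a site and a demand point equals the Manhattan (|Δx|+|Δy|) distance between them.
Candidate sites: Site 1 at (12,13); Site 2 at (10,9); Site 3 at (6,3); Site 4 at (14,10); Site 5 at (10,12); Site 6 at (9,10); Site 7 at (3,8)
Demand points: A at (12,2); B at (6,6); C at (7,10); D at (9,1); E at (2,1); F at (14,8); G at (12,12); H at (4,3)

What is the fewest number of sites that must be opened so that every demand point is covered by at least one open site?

Coverage sets (demand points within 7 of each site):
  Site 1: {F, G}
  Site 2: {B, C, F, G}
  Site 3: {A, B, D, E, H}
  Site 4: {C, F, G}
  Site 5: {C, G}
  Site 6: {B, C, F, G}
  Site 7: {B, C, H}
No single site covers all 8 demand points.
But {Site 2, Site 3} covers everything, so the minimum is 2.

2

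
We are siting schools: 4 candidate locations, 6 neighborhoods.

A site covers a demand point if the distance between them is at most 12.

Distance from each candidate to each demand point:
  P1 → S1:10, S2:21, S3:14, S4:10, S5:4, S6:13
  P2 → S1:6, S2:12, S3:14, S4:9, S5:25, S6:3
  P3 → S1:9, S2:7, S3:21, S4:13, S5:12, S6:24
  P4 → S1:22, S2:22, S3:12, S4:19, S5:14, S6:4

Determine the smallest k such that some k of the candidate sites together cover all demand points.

Coverage sets (demand points within 12 of each site):
  P1: {S1, S4, S5}
  P2: {S1, S2, S4, S6}
  P3: {S1, S2, S5}
  P4: {S3, S6}
No 2 sites suffice: every size-2 union leaves at least one demand point uncovered.
But {P1, P2, P4} covers everything, so the minimum is 3.

3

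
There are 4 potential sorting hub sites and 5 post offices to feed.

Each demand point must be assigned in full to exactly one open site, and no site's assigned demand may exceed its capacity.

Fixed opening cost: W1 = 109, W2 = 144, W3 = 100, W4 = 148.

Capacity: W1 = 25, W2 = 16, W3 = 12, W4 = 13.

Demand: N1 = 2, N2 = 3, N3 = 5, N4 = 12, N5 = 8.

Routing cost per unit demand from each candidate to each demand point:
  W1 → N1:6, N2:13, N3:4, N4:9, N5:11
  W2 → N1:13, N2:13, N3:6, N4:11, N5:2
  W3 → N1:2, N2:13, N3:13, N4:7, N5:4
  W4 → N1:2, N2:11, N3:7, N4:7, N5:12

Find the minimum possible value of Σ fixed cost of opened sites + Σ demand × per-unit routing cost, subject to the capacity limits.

Open {W1, W3}; cheapest assignment that respects the capacities:
  W1 (cap 25, load 20): N2, N3, N4 — cost 3×13 + 5×4 + 12×9 = 167
  W3 (cap 12, load 10): N1, N5 — cost 2×2 + 8×4 = 36
  Shipping 203, fixed 209 → total 412.
  Any other capacity-feasible assignment to {W1, W3} ships for at least 203.
Compare {W1, W2}: its best feasible assignment gives total 448.
Compare {W1, W4}: its best feasible assignment gives total 500.
Every other set of open sites that can feasibly serve all demand totals ≥ 448 even under its best assignment. Minimum: 412.

412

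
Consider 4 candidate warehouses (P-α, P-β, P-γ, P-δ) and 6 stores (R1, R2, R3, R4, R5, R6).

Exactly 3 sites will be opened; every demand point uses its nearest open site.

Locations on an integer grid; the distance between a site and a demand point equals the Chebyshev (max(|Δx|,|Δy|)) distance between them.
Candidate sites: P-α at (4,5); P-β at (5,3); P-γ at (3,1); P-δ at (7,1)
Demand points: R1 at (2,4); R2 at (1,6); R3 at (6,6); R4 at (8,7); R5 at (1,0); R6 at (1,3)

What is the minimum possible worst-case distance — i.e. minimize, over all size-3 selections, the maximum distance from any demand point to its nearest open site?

4

Open {P-α, P-β, P-γ}.
  Farthest demand point is R4 at distance 4 (to P-α); all others are ≤ 4.
With {P-α, P-β, P-δ} the worst case is 4.
With {P-α, P-γ, P-δ} the worst case is 4.
No size-3 selection achieves below 4.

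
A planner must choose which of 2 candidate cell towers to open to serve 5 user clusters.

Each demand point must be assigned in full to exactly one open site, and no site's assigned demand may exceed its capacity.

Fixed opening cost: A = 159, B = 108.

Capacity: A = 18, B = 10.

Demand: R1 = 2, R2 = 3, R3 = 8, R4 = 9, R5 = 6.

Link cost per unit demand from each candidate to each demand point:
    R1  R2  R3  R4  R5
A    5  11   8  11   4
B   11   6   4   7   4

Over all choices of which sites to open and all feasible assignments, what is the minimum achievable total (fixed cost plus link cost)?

Open {A, B}; cheapest assignment that respects the capacities:
  A (cap 18, load 18): R2, R4, R5 — cost 3×11 + 9×11 + 6×4 = 156
  B (cap 10, load 10): R1, R3 — cost 2×11 + 8×4 = 54
  Shipping 210, fixed 267 → total 477.
  Any other capacity-feasible assignment to {A, B} ships for at least 210.
Total demand is 28 and no other set of sites has combined capacity ≥ 28, so {A, B} is the only feasible choice of open sites. Minimum: 477.

477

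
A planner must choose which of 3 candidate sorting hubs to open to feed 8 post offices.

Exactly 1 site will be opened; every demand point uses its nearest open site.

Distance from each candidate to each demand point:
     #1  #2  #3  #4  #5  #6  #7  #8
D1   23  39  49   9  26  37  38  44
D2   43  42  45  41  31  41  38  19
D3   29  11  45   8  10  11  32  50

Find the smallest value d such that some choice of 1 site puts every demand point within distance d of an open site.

45

Open {D2}.
  Farthest demand point is #3 at distance 45 (to D2); all others are ≤ 45.
With {D1} the worst case is 49.
With {D3} the worst case is 50.
No size-1 selection achieves below 45.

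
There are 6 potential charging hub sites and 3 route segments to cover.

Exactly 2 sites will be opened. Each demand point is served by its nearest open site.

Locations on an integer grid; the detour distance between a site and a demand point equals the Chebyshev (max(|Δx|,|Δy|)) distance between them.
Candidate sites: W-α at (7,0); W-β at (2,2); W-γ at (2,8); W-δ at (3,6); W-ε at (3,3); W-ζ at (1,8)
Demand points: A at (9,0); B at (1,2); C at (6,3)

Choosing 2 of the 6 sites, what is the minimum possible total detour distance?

6

Open {W-α, W-β}.
  A→W-α 2, B→W-β 1, C→W-α 3  ⇒ total 6.
Compare {W-α, W-ε}: total 7.
Compare {W-α, W-δ}: total 9.
No size-2 selection does better; minimum is 6.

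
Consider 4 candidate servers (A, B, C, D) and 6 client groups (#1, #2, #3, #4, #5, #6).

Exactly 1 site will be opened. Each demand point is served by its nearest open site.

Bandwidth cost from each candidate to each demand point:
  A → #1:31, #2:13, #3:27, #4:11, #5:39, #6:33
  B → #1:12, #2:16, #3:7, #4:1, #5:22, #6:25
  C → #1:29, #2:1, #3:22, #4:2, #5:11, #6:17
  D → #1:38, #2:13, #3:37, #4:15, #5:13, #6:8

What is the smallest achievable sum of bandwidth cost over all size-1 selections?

Open {C}.
  #1→C 29, #2→C 1, #3→C 22, #4→C 2, #5→C 11, #6→C 17  ⇒ total 82.
Compare {B}: total 83.
Compare {D}: total 124.
No size-1 selection does better; minimum is 82.

82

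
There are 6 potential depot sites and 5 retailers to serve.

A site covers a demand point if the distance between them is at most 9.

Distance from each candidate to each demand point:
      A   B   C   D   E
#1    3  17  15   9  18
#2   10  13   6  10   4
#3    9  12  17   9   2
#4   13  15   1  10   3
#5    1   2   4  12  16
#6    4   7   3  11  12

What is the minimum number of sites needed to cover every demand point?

2

Coverage sets (demand points within 9 of each site):
  #1: {A, D}
  #2: {C, E}
  #3: {A, D, E}
  #4: {C, E}
  #5: {A, B, C}
  #6: {A, B, C}
No single site covers all 5 demand points.
But {#3, #5} covers everything, so the minimum is 2.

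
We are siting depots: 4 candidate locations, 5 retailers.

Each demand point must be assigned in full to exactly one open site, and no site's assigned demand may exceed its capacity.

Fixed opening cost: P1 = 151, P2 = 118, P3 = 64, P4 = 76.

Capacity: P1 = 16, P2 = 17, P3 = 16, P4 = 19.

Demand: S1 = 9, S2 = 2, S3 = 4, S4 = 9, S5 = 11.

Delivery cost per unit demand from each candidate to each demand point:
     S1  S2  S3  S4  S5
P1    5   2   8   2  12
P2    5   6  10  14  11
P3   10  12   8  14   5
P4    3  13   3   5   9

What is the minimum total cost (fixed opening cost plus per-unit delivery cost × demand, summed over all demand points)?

Open {P1, P3, P4}; cheapest assignment that respects the capacities:
  P1 (cap 16, load 11): S2, S4 — cost 2×2 + 9×2 = 22
  P3 (cap 16, load 11): S5 — cost 11×5 = 55
  P4 (cap 19, load 13): S1, S3 — cost 9×3 + 4×3 = 39
  Shipping 116, fixed 291 → total 407.
  Any other capacity-feasible assignment to {P1, P3, P4} ships for at least 116.
Compare {P2, P3, P4}: its best feasible assignment gives total 427.
Compare {P2, P4}: its best feasible assignment gives total 439.
Every other set of open sites that can feasibly serve all demand totals ≥ 427 even under its best assignment. Minimum: 407.

407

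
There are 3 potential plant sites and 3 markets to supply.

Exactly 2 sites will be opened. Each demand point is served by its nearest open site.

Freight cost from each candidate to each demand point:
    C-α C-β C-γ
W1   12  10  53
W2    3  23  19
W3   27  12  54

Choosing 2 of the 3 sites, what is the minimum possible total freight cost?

Open {W1, W2}.
  C-α→W2 3, C-β→W1 10, C-γ→W2 19  ⇒ total 32.
Compare {W2, W3}: total 34.
Compare {W1, W3}: total 75.

32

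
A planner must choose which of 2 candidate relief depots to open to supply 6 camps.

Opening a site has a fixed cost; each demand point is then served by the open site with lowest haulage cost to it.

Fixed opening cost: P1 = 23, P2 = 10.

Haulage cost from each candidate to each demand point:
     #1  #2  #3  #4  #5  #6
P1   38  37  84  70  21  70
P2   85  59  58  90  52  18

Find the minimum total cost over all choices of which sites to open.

Open {P1, P2}: assign each demand point to its cheapest open site.
  #1→P1 38, #2→P1 37, #3→P2 58, #4→P1 70, #5→P1 21, #6→P2 18
  haulage cost 242, fixed 33 → total 275.
Compare {P1}: haulage cost 320 + fixed 23 = 343.
Compare {P2}: haulage cost 362 + fixed 10 = 372.

275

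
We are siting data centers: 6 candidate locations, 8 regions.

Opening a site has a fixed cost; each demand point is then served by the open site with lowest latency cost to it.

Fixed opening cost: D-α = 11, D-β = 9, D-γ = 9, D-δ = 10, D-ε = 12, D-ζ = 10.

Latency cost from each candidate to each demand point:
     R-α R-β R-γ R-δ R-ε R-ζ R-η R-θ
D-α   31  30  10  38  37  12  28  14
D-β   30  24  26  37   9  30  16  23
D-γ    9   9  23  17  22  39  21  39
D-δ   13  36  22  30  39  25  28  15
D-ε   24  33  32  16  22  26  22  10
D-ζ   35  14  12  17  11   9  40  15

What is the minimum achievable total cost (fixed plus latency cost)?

122

Open {D-γ, D-ζ}: assign each demand point to its cheapest open site.
  R-α→D-γ 9, R-β→D-γ 9, R-γ→D-ζ 12, R-δ→D-γ 17, R-ε→D-ζ 11, R-ζ→D-ζ 9, R-η→D-γ 21, R-θ→D-ζ 15
  latency cost 103, fixed 19 → total 122.
Compare {D-β, D-γ, D-ζ}: latency cost 96 + fixed 28 = 124.
Compare {D-α, D-β, D-γ}: latency cost 96 + fixed 29 = 125.
Compare {D-γ, D-ε, D-ζ}: latency cost 97 + fixed 31 = 128.
All other subsets cost ≥ 124. Minimum total cost: 122.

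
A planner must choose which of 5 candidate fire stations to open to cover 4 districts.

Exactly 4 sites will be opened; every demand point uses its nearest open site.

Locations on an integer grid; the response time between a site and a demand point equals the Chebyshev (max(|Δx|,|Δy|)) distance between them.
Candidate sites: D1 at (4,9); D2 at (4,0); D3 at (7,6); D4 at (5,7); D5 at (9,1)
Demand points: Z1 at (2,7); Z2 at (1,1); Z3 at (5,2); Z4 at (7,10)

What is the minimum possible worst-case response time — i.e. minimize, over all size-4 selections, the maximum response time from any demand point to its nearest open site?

3

Open {D1, D2, D3, D4}.
  Farthest demand point is Z2 at response time 3 (to D2); all others are ≤ 3.
With {D1, D2, D3, D5} the worst case is 3.
With {D1, D2, D4, D5} the worst case is 3.
No size-4 selection achieves below 3.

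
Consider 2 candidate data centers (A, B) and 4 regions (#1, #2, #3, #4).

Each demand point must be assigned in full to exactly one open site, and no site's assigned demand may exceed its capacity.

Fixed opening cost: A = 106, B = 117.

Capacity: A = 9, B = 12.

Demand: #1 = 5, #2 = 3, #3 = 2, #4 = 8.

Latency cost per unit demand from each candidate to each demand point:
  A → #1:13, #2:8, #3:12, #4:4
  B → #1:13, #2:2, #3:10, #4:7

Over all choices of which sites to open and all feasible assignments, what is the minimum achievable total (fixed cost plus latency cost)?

Open {A, B}; cheapest assignment that respects the capacities:
  A (cap 9, load 8): #4 — cost 8×4 = 32
  B (cap 12, load 10): #1, #2, #3 — cost 5×13 + 3×2 + 2×10 = 91
  Shipping 123, fixed 223 → total 346.
  Any other capacity-feasible assignment to {A, B} ships for at least 123.
Total demand is 18 and no other set of sites has combined capacity ≥ 18, so {A, B} is the only feasible choice of open sites. Minimum: 346.

346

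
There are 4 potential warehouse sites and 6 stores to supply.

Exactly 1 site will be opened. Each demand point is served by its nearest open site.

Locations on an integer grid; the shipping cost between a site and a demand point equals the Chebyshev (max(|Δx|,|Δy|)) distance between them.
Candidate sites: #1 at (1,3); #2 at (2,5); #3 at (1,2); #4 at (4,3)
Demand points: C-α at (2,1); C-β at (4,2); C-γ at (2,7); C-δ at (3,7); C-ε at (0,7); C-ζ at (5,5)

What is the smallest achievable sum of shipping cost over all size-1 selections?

Open {#2}.
  C-α→#2 4, C-β→#2 3, C-γ→#2 2, C-δ→#2 2, C-ε→#2 2, C-ζ→#2 3  ⇒ total 16.
Compare {#4}: total 17.
Compare {#1}: total 21.
No size-1 selection does better; minimum is 16.

16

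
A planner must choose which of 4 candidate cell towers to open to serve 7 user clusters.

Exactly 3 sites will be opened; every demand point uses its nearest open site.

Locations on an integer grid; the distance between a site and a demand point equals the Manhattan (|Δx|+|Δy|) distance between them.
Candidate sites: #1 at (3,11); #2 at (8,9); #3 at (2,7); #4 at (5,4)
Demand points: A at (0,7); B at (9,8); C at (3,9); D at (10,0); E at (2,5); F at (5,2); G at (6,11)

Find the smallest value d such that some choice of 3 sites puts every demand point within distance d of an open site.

9

Open {#1, #2, #4}.
  Farthest demand point is D at distance 9 (to #4); all others are ≤ 9.
With {#1, #3, #4} the worst case is 9.
With {#2, #3, #4} the worst case is 9.
No size-3 selection achieves below 9.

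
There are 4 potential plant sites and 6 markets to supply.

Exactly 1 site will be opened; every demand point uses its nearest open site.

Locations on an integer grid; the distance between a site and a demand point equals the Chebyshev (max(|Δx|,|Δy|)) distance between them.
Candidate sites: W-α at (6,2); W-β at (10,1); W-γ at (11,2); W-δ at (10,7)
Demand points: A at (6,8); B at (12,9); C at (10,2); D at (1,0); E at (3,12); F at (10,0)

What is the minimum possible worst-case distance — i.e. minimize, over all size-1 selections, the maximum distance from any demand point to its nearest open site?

Open {W-δ}.
  Farthest demand point is D at distance 9 (to W-δ); all others are ≤ 9.
With {W-α} the worst case is 10.
With {W-γ} the worst case is 10.
No size-1 selection achieves below 9.

9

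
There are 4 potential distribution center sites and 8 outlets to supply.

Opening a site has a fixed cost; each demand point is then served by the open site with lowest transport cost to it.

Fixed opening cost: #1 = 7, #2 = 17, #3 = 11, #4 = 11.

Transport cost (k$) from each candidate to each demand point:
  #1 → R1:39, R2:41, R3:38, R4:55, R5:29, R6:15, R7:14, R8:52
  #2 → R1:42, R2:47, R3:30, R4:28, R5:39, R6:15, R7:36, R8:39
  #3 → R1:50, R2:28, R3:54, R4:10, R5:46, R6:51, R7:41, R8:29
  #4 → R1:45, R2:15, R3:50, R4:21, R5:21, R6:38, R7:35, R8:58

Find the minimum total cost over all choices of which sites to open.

210

Open {#1, #3, #4}: assign each demand point to its cheapest open site.
  R1→#1 39, R2→#4 15, R3→#1 38, R4→#3 10, R5→#4 21, R6→#1 15, R7→#1 14, R8→#3 29
  transport cost 181, fixed 29 → total 210.
Compare {#1, #2, #3, #4}: transport cost 173 + fixed 46 = 219.
Compare {#1, #3}: transport cost 202 + fixed 18 = 220.
Compare {#1, #2, #3}: transport cost 194 + fixed 35 = 229.
All other subsets cost ≥ 219. Minimum total cost: 210.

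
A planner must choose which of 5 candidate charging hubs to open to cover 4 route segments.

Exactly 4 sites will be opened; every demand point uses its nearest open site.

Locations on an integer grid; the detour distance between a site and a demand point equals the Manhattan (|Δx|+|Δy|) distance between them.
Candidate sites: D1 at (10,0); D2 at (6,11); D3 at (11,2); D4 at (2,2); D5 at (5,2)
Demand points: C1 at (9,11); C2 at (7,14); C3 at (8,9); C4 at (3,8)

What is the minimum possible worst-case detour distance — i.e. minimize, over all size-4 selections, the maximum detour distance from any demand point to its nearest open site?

6

Open {D1, D2, D3, D4}.
  Farthest demand point is C4 at detour distance 6 (to D2); all others are ≤ 6.
With {D1, D2, D3, D5} the worst case is 6.
With {D1, D2, D4, D5} the worst case is 6.
No size-4 selection achieves below 6.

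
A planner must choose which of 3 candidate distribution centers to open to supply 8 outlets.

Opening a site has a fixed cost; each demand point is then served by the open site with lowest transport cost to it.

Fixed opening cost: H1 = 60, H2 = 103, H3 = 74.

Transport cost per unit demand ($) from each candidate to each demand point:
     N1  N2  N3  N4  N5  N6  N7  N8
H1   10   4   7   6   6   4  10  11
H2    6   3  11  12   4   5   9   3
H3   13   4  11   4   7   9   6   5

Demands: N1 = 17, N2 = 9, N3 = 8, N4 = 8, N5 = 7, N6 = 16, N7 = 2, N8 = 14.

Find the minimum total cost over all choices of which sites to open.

Open {H1, H2}: assign each demand point to its cheapest open site.
  N1→H2 17×6=102, N2→H2 9×3=27, N3→H1 8×7=56, N4→H1 8×6=48, N5→H2 7×4=28, N6→H1 16×4=64, N7→H2 2×9=18, N8→H2 14×3=42
  transport cost 385, fixed 163 → total 548.
Compare {H2}: transport cost 481 + fixed 103 = 584.
Compare {H2, H3}: transport cost 411 + fixed 177 = 588.
Compare {H1, H2, H3}: transport cost 363 + fixed 237 = 600.
All other subsets cost ≥ 584. Minimum total cost: 548.

548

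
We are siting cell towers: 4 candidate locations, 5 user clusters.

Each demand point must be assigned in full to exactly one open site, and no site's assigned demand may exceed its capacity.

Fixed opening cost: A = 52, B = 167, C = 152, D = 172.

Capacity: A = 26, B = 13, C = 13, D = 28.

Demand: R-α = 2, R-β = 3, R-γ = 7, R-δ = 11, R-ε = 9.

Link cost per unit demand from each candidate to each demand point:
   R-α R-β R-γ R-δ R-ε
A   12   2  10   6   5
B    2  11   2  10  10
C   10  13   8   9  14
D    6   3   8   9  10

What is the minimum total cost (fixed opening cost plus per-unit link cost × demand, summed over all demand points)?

Open {A, B}; cheapest assignment that respects the capacities:
  A (cap 26, load 23): R-β, R-δ, R-ε — cost 3×2 + 11×6 + 9×5 = 117
  B (cap 13, load 9): R-α, R-γ — cost 2×2 + 7×2 = 18
  Shipping 135, fixed 219 → total 354.
  Any other capacity-feasible assignment to {A, B} ships for at least 135.
Compare {A, C}: its best feasible assignment gives total 397.
Compare {A, D}: its best feasible assignment gives total 409.
Every other set of open sites that can feasibly serve all demand totals ≥ 397 even under its best assignment. Minimum: 354.

354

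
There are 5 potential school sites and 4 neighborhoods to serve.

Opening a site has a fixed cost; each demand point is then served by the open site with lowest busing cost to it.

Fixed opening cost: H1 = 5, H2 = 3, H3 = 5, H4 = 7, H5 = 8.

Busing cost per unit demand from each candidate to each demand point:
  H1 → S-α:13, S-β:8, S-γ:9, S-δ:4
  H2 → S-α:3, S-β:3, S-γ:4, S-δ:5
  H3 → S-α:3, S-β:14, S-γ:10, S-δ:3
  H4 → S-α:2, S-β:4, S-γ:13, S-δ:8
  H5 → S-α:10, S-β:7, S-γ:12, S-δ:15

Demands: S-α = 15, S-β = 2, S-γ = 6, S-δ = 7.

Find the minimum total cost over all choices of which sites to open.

96

Open {H2, H3, H4}: assign each demand point to its cheapest open site.
  S-α→H4 15×2=30, S-β→H2 2×3=6, S-γ→H2 6×4=24, S-δ→H3 7×3=21
  busing cost 81, fixed 15 → total 96.
Compare {H1, H2, H3, H4}: busing cost 81 + fixed 20 = 101.
Compare {H1, H2, H4}: busing cost 88 + fixed 15 = 103.
Compare {H2, H3}: busing cost 96 + fixed 8 = 104.
All other subsets cost ≥ 101. Minimum total cost: 96.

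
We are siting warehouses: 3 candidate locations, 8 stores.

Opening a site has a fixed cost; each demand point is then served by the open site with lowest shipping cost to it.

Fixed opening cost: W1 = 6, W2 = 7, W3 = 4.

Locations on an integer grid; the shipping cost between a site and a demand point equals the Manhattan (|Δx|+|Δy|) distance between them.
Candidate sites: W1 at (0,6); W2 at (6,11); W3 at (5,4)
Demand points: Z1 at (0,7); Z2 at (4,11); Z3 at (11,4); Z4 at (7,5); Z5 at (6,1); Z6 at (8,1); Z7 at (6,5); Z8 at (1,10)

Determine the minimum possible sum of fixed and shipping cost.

Open {W1, W3}: assign each demand point to its cheapest open site.
  Z1→W1 1, Z2→W3 8, Z3→W3 6, Z4→W3 3, Z5→W3 4, Z6→W3 6, Z7→W3 2, Z8→W1 5
  shipping cost 35, fixed 10 → total 45.
Compare {W1, W2, W3}: shipping cost 29 + fixed 17 = 46.
Compare {W2, W3}: shipping cost 37 + fixed 11 = 48.
Compare {W3}: shipping cost 47 + fixed 4 = 51.
All other subsets cost ≥ 46. Minimum total cost: 45.

45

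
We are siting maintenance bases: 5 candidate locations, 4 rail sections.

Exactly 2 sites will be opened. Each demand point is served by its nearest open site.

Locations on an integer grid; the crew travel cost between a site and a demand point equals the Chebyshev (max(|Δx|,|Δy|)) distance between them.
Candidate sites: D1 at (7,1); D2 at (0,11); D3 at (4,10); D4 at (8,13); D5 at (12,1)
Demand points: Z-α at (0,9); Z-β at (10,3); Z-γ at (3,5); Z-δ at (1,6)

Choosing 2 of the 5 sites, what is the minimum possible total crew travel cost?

14

Open {D1, D2}.
  Z-α→D2 2, Z-β→D1 3, Z-γ→D1 4, Z-δ→D2 5  ⇒ total 14.
Compare {D1, D3}: total 15.
Compare {D2, D5}: total 15.
No size-2 selection does better; minimum is 14.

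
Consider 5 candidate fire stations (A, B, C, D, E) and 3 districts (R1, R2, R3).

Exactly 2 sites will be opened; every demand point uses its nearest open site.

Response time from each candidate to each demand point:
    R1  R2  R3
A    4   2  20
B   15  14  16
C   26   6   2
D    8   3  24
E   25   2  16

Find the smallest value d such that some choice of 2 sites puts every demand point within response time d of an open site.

Open {A, C}.
  Farthest demand point is R1 at response time 4 (to A); all others are ≤ 4.
With {C, D} the worst case is 8.
With {B, C} the worst case is 15.
No size-2 selection achieves below 4.

4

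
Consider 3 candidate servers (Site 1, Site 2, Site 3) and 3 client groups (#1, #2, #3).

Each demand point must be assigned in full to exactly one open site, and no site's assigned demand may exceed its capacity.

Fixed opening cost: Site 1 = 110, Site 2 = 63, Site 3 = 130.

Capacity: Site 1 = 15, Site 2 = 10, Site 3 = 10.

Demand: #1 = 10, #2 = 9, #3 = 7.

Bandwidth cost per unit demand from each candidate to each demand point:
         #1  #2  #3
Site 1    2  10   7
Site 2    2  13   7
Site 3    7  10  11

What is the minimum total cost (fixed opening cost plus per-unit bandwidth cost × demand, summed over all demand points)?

462

Open {Site 1, Site 2, Site 3}; cheapest assignment that respects the capacities:
  Site 1 (cap 15, load 10): #1 — cost 10×2 = 20
  Site 2 (cap 10, load 7): #3 — cost 7×7 = 49
  Site 3 (cap 10, load 9): #2 — cost 9×10 = 90
  Shipping 159, fixed 303 → total 462.
  Any other capacity-feasible assignment to {Site 1, Site 2, Site 3} ships for at least 159.
Total demand is 26 and no other set of sites has combined capacity ≥ 26, so {Site 1, Site 2, Site 3} is the only feasible choice of open sites. Minimum: 462.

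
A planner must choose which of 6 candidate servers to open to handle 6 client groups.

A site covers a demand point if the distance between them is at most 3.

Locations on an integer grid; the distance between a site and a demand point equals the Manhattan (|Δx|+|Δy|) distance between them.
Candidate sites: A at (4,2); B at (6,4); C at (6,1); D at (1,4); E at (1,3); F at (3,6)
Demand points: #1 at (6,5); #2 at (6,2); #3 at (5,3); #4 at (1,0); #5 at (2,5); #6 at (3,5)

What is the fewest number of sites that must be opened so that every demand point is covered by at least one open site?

3

Coverage sets (demand points within 3 of each site):
  A: {#2, #3}
  B: {#1, #2, #3}
  C: {#2, #3}
  D: {#5, #6}
  E: {#4, #5}
  F: {#5, #6}
No 2 sites suffice: every size-2 union leaves at least one demand point uncovered.
But {B, D, E} covers everything, so the minimum is 3.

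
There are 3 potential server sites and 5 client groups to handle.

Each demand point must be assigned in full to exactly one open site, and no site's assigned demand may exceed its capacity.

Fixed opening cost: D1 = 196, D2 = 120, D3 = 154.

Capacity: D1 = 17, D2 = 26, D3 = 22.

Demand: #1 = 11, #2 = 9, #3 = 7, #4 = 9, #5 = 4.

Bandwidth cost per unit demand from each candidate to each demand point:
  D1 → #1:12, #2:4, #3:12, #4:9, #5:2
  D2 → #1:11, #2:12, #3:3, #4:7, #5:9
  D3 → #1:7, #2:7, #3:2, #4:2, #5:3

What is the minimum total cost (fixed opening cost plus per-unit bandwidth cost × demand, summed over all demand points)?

Open {D2, D3}; cheapest assignment that respects the capacities:
  D2 (cap 26, load 18): #1, #3 — cost 11×11 + 7×3 = 142
  D3 (cap 22, load 22): #2, #4, #5 — cost 9×7 + 9×2 + 4×3 = 93
  Shipping 235, fixed 274 → total 509.
  Any other capacity-feasible assignment to {D2, D3} ships for at least 235.
Compare {D1, D2, D3}: its best feasible assignment gives total 630.
Compare {D1, D2}: its best feasible assignment gives total 648.
Every other set of open sites that can feasibly serve all demand totals ≥ 630 even under its best assignment. Minimum: 509.

509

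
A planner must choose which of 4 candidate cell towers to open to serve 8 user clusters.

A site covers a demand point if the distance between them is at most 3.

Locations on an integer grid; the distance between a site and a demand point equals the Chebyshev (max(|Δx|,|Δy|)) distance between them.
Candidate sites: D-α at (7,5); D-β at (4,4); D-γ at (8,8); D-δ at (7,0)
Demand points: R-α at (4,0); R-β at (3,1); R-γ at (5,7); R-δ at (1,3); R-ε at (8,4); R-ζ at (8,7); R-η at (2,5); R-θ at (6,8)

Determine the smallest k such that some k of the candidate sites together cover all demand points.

3

Coverage sets (demand points within 3 of each site):
  D-α: {R-γ, R-ε, R-ζ, R-θ}
  D-β: {R-β, R-γ, R-δ, R-η}
  D-γ: {R-γ, R-ζ, R-θ}
  D-δ: {R-α}
No 2 sites suffice: every size-2 union leaves at least one demand point uncovered.
But {D-α, D-β, D-δ} covers everything, so the minimum is 3.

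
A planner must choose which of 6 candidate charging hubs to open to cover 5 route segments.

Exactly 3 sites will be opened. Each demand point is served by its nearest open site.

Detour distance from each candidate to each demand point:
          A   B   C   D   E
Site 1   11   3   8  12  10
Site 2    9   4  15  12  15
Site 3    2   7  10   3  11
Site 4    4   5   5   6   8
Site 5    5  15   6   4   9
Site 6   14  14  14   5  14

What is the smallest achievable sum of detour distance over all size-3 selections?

21

Open {Site 1, Site 3, Site 4}.
  A→Site 3 2, B→Site 1 3, C→Site 4 5, D→Site 3 3, E→Site 4 8  ⇒ total 21.
Compare {Site 2, Site 3, Site 4}: total 22.
Compare {Site 1, Site 3, Site 5}: total 23.
No size-3 selection does better; minimum is 21.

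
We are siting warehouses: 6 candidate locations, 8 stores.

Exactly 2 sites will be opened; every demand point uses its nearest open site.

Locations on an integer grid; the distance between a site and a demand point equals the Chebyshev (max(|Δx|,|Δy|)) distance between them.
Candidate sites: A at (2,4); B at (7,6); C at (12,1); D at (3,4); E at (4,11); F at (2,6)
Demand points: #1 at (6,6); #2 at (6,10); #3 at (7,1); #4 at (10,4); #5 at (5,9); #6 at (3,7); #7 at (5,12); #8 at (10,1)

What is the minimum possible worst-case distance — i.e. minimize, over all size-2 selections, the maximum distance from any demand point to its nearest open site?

5

Open {B, E}.
  Farthest demand point is #3 at distance 5 (to B); all others are ≤ 5.
With {C, E} the worst case is 5.
With {A, B} the worst case is 6.
No size-2 selection achieves below 5.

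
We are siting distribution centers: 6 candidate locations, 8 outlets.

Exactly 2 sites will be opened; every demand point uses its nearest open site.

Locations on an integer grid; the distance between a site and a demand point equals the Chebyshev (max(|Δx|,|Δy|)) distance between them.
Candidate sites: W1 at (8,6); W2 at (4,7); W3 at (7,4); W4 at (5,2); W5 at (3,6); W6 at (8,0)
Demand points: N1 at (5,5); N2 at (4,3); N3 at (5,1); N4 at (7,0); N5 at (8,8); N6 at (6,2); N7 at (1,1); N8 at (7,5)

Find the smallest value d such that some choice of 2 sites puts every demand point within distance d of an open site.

Open {W1, W4}.
  Farthest demand point is N7 at distance 4 (to W4); all others are ≤ 4.
With {W2, W4} the worst case is 4.
With {W3, W4} the worst case is 4.
No size-2 selection achieves below 4.

4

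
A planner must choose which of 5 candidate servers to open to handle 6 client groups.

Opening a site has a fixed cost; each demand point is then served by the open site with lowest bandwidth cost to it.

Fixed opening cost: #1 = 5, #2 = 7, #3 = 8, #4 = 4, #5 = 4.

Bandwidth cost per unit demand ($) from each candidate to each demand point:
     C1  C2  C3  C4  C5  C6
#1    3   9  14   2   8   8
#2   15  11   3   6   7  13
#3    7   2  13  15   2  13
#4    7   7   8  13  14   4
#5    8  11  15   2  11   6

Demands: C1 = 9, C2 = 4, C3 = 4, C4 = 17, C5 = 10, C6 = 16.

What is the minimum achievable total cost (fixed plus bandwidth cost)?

189

Open {#1, #2, #3, #4}: assign each demand point to its cheapest open site.
  C1→#1 9×3=27, C2→#3 4×2=8, C3→#2 4×3=12, C4→#1 17×2=34, C5→#3 10×2=20, C6→#4 16×4=64
  bandwidth cost 165, fixed 24 → total 189.
Compare {#1, #2, #3, #4, #5}: bandwidth cost 165 + fixed 28 = 193.
Compare {#1, #3, #4}: bandwidth cost 185 + fixed 17 = 202.
Compare {#1, #3, #4, #5}: bandwidth cost 185 + fixed 21 = 206.
All other subsets cost ≥ 193. Minimum total cost: 189.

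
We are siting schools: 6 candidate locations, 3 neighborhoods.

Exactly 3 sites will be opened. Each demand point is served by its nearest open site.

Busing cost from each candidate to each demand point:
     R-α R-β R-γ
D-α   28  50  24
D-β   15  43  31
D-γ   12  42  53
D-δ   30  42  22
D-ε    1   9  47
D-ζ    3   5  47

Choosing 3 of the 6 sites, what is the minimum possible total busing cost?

28

Open {D-δ, D-ε, D-ζ}.
  R-α→D-ε 1, R-β→D-ζ 5, R-γ→D-δ 22  ⇒ total 28.
Compare {D-α, D-δ, D-ζ}: total 30.
Compare {D-α, D-ε, D-ζ}: total 30.
No size-3 selection does better; minimum is 28.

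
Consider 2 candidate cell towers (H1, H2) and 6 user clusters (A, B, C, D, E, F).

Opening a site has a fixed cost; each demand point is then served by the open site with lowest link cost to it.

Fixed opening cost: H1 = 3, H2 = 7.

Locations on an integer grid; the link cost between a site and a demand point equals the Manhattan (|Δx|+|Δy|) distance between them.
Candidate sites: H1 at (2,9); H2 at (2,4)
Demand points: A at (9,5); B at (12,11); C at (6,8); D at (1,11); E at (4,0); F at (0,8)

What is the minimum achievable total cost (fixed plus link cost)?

Open {H1, H2}: assign each demand point to its cheapest open site.
  A→H2 8, B→H1 12, C→H1 5, D→H1 3, E→H2 6, F→H1 3
  link cost 37, fixed 10 → total 47.
Compare {H1}: link cost 45 + fixed 3 = 48.
Compare {H2}: link cost 53 + fixed 7 = 60.

47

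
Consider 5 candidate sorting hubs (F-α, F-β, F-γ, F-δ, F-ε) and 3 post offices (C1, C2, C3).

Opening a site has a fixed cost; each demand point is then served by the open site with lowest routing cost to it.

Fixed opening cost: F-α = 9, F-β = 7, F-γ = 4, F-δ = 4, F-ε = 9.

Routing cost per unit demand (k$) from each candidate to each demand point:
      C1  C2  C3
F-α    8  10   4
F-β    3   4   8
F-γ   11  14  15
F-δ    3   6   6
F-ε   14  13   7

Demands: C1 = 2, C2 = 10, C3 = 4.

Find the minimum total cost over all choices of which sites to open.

78

Open {F-α, F-β}: assign each demand point to its cheapest open site.
  C1→F-β 2×3=6, C2→F-β 10×4=40, C3→F-α 4×4=16
  routing cost 62, fixed 16 → total 78.
Compare {F-β, F-δ}: routing cost 70 + fixed 11 = 81.
Compare {F-α, F-β, F-γ}: routing cost 62 + fixed 20 = 82.
Compare {F-α, F-β, F-δ}: routing cost 62 + fixed 20 = 82.
All other subsets cost ≥ 81. Minimum total cost: 78.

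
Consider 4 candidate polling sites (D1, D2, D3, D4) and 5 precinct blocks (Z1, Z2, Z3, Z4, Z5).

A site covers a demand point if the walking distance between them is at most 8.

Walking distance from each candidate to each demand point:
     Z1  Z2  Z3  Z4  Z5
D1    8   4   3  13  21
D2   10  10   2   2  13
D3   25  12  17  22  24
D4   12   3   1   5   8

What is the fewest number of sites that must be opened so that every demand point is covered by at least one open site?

2

Coverage sets (demand points within 8 of each site):
  D1: {Z1, Z2, Z3}
  D2: {Z3, Z4}
  D3: {}
  D4: {Z2, Z3, Z4, Z5}
No single site covers all 5 demand points.
But {D1, D4} covers everything, so the minimum is 2.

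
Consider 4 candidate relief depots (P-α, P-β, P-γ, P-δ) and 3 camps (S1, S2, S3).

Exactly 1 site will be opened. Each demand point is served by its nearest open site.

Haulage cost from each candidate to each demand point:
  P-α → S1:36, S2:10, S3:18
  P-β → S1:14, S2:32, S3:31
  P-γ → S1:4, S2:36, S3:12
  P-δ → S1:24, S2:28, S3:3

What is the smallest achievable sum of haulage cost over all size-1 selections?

52

Open {P-γ}.
  S1→P-γ 4, S2→P-γ 36, S3→P-γ 12  ⇒ total 52.
Compare {P-δ}: total 55.
Compare {P-α}: total 64.
No size-1 selection does better; minimum is 52.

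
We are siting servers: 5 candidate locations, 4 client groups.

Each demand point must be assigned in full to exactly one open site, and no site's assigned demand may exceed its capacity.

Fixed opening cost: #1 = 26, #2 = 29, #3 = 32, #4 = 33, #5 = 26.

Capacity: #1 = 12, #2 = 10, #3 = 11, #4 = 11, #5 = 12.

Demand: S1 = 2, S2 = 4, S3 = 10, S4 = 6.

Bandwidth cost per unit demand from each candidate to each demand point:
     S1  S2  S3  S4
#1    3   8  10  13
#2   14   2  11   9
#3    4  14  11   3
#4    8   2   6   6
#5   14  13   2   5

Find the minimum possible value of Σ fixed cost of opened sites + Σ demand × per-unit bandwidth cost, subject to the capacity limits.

Open {#2, #3, #5}; cheapest assignment that respects the capacities:
  #2 (cap 10, load 4): S2 — cost 4×2 = 8
  #3 (cap 11, load 8): S1, S4 — cost 2×4 + 6×3 = 26
  #5 (cap 12, load 10): S3 — cost 10×2 = 20
  Shipping 54, fixed 87 → total 141.
  Any other capacity-feasible assignment to {#2, #3, #5} ships for at least 54.
Compare {#3, #4, #5}: its best feasible assignment gives total 145.
Compare {#4, #5}: its best feasible assignment gives total 151.
Every other set of open sites that can feasibly serve all demand totals ≥ 145 even under its best assignment. Minimum: 141.

141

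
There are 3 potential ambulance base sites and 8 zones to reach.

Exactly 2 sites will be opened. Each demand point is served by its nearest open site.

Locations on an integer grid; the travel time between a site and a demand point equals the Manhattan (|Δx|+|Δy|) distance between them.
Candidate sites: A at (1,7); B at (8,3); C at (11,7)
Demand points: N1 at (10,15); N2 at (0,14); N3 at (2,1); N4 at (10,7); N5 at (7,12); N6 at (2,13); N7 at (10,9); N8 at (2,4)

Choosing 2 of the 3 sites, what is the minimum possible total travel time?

Open {A, C}.
  N1→C 9, N2→A 8, N3→A 7, N4→C 1, N5→C 9, N6→A 7, N7→C 3, N8→A 4  ⇒ total 48.
Compare {A, B}: total 64.
Compare {B, C}: total 70.

48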